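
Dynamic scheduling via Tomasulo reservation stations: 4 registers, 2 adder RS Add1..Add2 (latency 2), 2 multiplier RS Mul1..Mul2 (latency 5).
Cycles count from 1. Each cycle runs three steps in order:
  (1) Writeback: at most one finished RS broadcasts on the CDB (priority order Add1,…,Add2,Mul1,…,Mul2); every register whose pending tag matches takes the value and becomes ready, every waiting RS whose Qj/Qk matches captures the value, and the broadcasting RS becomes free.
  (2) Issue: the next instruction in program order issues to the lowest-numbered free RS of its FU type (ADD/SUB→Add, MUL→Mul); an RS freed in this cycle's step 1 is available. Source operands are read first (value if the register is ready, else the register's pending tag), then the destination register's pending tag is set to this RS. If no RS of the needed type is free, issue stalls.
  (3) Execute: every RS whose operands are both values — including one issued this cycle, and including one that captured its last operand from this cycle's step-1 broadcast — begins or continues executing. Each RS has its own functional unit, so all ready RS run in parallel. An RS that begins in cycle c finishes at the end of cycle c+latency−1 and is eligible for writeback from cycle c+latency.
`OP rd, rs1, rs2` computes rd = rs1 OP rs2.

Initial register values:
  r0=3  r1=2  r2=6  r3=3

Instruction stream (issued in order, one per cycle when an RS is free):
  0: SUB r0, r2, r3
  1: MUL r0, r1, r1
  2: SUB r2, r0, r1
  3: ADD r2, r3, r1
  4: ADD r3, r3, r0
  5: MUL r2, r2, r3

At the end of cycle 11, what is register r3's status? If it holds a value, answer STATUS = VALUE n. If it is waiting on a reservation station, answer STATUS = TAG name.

STATUS = VALUE 7

  c1: issue SUB r0<-Add1  regs: r0:Add1,r1:2,r2:6,r3:3
  c2: issue MUL r0<-Mul1  regs: r0:Mul1,r1:2,r2:6,r3:3
  c3: CDB Add1=3; issue SUB r2<-Add1  regs: r0:Mul1,r1:2,r2:Add1,r3:3
  c4: issue ADD r2<-Add2  regs: r0:Mul1,r1:2,r2:Add2,r3:3
  c5: stall  regs: r0:Mul1,r1:2,r2:Add2,r3:3
  c6: CDB Add2=5; issue ADD r3<-Add2  regs: r0:Mul1,r1:2,r2:5,r3:Add2
  c7: CDB Mul1=4; issue MUL r2<-Mul1  regs: r0:4,r1:2,r2:Mul1,r3:Add2
  c8: -  regs: r0:4,r1:2,r2:Mul1,r3:Add2
  c9: CDB Add1=2  regs: r0:4,r1:2,r2:Mul1,r3:Add2
  c10: CDB Add2=7  regs: r0:4,r1:2,r2:Mul1,r3:7
  c11: -  regs: r0:4,r1:2,r2:Mul1,r3:7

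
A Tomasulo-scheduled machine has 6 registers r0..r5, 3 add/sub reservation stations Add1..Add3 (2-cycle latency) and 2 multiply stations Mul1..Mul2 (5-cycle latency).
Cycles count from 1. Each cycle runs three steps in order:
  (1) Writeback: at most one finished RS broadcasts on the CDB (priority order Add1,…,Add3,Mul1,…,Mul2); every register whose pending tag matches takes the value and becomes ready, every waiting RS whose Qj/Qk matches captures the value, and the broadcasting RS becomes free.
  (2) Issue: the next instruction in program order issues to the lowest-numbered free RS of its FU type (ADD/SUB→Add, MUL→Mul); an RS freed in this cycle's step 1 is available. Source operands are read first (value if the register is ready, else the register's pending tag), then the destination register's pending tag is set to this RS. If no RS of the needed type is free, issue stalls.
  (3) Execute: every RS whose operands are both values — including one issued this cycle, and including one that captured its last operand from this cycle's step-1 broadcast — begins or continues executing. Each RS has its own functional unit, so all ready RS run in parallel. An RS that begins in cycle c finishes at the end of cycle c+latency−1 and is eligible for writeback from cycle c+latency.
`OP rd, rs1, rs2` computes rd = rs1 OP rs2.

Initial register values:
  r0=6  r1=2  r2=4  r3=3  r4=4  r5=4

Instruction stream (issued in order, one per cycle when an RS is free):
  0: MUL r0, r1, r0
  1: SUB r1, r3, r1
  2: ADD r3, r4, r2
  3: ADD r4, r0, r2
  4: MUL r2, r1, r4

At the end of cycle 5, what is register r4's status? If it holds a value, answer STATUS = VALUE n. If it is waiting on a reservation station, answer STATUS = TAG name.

cycle 1: issue MUL r0<-Mul1 // r0:Mul1,r1:2,r2:4,r3:3,r4:4,r5:4
cycle 2: issue SUB r1<-Add1 // r0:Mul1,r1:Add1,r2:4,r3:3,r4:4,r5:4
cycle 3: issue ADD r3<-Add2 // r0:Mul1,r1:Add1,r2:4,r3:Add2,r4:4,r5:4
cycle 4: CDB Add1=1; issue ADD r4<-Add1 // r0:Mul1,r1:1,r2:4,r3:Add2,r4:Add1,r5:4
cycle 5: CDB Add2=8; issue MUL r2<-Mul2 // r0:Mul1,r1:1,r2:Mul2,r3:8,r4:Add1,r5:4

STATUS = TAG Add1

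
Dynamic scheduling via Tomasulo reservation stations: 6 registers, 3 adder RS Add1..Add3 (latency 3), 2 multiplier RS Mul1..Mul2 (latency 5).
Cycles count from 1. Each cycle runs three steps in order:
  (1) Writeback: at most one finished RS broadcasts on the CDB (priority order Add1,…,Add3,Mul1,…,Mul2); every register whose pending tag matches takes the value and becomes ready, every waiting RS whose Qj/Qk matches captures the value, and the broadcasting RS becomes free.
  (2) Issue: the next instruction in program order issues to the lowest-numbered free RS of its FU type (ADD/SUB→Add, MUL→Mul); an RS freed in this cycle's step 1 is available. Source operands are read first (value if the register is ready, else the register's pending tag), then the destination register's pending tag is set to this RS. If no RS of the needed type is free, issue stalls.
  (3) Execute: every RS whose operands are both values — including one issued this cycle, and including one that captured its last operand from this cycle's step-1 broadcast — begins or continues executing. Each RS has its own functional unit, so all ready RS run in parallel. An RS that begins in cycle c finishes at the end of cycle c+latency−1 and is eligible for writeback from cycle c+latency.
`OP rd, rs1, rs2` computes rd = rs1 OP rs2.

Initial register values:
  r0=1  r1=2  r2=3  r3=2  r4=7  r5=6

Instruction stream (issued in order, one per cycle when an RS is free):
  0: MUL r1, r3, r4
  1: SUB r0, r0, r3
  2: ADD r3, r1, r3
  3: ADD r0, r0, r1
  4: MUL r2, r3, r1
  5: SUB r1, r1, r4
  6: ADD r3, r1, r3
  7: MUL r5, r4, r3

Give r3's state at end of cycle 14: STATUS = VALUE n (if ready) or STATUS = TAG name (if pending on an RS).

c1: issue MUL r1<-Mul1 | r0:1,r1:Mul1,r2:3,r3:2,r4:7,r5:6
c2: issue SUB r0<-Add1 | r0:Add1,r1:Mul1,r2:3,r3:2,r4:7,r5:6
c3: issue ADD r3<-Add2 | r0:Add1,r1:Mul1,r2:3,r3:Add2,r4:7,r5:6
c4: issue ADD r0<-Add3 | r0:Add3,r1:Mul1,r2:3,r3:Add2,r4:7,r5:6
c5: CDB Add1=-1; issue MUL r2<-Mul2 | r0:Add3,r1:Mul1,r2:Mul2,r3:Add2,r4:7,r5:6
c6: CDB Mul1=14; issue SUB r1<-Add1 | r0:Add3,r1:Add1,r2:Mul2,r3:Add2,r4:7,r5:6
c7: stall | r0:Add3,r1:Add1,r2:Mul2,r3:Add2,r4:7,r5:6
c8: stall | r0:Add3,r1:Add1,r2:Mul2,r3:Add2,r4:7,r5:6
c9: CDB Add1=7; issue ADD r3<-Add1 | r0:Add3,r1:7,r2:Mul2,r3:Add1,r4:7,r5:6
c10: CDB Add2=16; issue MUL r5<-Mul1 | r0:Add3,r1:7,r2:Mul2,r3:Add1,r4:7,r5:Mul1
c11: CDB Add3=13 | r0:13,r1:7,r2:Mul2,r3:Add1,r4:7,r5:Mul1
c12: - | r0:13,r1:7,r2:Mul2,r3:Add1,r4:7,r5:Mul1
c13: CDB Add1=23 | r0:13,r1:7,r2:Mul2,r3:23,r4:7,r5:Mul1
c14: - | r0:13,r1:7,r2:Mul2,r3:23,r4:7,r5:Mul1

STATUS = VALUE 23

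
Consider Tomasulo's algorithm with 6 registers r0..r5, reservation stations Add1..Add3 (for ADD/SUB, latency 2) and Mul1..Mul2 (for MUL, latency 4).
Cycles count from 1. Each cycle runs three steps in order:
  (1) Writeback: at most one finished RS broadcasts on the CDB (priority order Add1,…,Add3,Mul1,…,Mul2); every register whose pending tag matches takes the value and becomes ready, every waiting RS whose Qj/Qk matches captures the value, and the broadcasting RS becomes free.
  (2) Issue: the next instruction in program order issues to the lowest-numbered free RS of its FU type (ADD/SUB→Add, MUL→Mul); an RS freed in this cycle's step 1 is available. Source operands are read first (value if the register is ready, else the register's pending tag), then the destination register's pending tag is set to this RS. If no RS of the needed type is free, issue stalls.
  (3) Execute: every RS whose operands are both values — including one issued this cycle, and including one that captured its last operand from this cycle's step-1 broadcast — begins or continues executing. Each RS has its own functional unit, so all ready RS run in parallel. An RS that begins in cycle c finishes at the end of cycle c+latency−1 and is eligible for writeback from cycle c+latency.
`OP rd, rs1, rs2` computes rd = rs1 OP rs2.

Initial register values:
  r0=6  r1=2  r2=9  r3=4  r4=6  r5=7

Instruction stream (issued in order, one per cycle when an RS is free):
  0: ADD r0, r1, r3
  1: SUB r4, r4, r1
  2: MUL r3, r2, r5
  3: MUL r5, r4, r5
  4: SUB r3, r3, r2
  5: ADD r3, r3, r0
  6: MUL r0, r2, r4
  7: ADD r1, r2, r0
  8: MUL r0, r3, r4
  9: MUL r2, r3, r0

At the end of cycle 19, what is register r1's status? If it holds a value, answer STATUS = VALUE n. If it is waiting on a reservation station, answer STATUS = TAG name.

  c1: issue ADD r0<-Add1  regs: r0:Add1,r1:2,r2:9,r3:4,r4:6,r5:7
  c2: issue SUB r4<-Add2  regs: r0:Add1,r1:2,r2:9,r3:4,r4:Add2,r5:7
  c3: CDB Add1=6; issue MUL r3<-Mul1  regs: r0:6,r1:2,r2:9,r3:Mul1,r4:Add2,r5:7
  c4: CDB Add2=4; issue MUL r5<-Mul2  regs: r0:6,r1:2,r2:9,r3:Mul1,r4:4,r5:Mul2
  c5: issue SUB r3<-Add1  regs: r0:6,r1:2,r2:9,r3:Add1,r4:4,r5:Mul2
  c6: issue ADD r3<-Add2  regs: r0:6,r1:2,r2:9,r3:Add2,r4:4,r5:Mul2
  c7: CDB Mul1=63; issue MUL r0<-Mul1  regs: r0:Mul1,r1:2,r2:9,r3:Add2,r4:4,r5:Mul2
  c8: CDB Mul2=28; issue ADD r1<-Add3  regs: r0:Mul1,r1:Add3,r2:9,r3:Add2,r4:4,r5:28
  c9: CDB Add1=54; issue MUL r0<-Mul2  regs: r0:Mul2,r1:Add3,r2:9,r3:Add2,r4:4,r5:28
  c10: stall  regs: r0:Mul2,r1:Add3,r2:9,r3:Add2,r4:4,r5:28
  c11: CDB Add2=60; stall  regs: r0:Mul2,r1:Add3,r2:9,r3:60,r4:4,r5:28
  c12: CDB Mul1=36; issue MUL r2<-Mul1  regs: r0:Mul2,r1:Add3,r2:Mul1,r3:60,r4:4,r5:28
  c13: -  regs: r0:Mul2,r1:Add3,r2:Mul1,r3:60,r4:4,r5:28
  c14: CDB Add3=45  regs: r0:Mul2,r1:45,r2:Mul1,r3:60,r4:4,r5:28
  c15: CDB Mul2=240  regs: r0:240,r1:45,r2:Mul1,r3:60,r4:4,r5:28
  c16: -  regs: r0:240,r1:45,r2:Mul1,r3:60,r4:4,r5:28
  c17: -  regs: r0:240,r1:45,r2:Mul1,r3:60,r4:4,r5:28
  c18: -  regs: r0:240,r1:45,r2:Mul1,r3:60,r4:4,r5:28
  c19: CDB Mul1=14400  regs: r0:240,r1:45,r2:14400,r3:60,r4:4,r5:28

STATUS = VALUE 45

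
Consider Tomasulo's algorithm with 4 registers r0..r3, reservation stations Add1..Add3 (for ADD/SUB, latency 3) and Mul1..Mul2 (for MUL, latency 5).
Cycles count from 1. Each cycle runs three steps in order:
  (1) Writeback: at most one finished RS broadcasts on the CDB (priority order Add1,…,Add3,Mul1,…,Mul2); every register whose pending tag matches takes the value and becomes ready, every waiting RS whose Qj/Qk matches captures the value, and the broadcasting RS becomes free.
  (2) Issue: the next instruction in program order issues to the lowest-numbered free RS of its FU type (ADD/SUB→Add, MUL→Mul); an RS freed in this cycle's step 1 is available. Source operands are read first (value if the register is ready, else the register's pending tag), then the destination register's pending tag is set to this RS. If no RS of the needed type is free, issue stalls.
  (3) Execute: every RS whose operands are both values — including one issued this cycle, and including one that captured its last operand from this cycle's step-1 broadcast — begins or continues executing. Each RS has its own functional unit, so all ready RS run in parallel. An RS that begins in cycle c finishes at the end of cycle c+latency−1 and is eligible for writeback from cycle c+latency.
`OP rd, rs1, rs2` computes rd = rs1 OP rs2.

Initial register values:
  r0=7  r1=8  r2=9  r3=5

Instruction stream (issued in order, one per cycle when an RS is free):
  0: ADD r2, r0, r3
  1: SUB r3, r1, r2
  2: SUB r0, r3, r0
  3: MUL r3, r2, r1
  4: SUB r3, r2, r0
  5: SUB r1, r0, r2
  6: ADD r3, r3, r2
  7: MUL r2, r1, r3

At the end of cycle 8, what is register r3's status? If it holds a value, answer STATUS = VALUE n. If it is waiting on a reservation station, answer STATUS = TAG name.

cycle 1: issue ADD r2<-Add1 // r0:7,r1:8,r2:Add1,r3:5
cycle 2: issue SUB r3<-Add2 // r0:7,r1:8,r2:Add1,r3:Add2
cycle 3: issue SUB r0<-Add3 // r0:Add3,r1:8,r2:Add1,r3:Add2
cycle 4: CDB Add1=12; issue MUL r3<-Mul1 // r0:Add3,r1:8,r2:12,r3:Mul1
cycle 5: issue SUB r3<-Add1 // r0:Add3,r1:8,r2:12,r3:Add1
cycle 6: stall // r0:Add3,r1:8,r2:12,r3:Add1
cycle 7: CDB Add2=-4; issue SUB r1<-Add2 // r0:Add3,r1:Add2,r2:12,r3:Add1
cycle 8: stall // r0:Add3,r1:Add2,r2:12,r3:Add1

STATUS = TAG Add1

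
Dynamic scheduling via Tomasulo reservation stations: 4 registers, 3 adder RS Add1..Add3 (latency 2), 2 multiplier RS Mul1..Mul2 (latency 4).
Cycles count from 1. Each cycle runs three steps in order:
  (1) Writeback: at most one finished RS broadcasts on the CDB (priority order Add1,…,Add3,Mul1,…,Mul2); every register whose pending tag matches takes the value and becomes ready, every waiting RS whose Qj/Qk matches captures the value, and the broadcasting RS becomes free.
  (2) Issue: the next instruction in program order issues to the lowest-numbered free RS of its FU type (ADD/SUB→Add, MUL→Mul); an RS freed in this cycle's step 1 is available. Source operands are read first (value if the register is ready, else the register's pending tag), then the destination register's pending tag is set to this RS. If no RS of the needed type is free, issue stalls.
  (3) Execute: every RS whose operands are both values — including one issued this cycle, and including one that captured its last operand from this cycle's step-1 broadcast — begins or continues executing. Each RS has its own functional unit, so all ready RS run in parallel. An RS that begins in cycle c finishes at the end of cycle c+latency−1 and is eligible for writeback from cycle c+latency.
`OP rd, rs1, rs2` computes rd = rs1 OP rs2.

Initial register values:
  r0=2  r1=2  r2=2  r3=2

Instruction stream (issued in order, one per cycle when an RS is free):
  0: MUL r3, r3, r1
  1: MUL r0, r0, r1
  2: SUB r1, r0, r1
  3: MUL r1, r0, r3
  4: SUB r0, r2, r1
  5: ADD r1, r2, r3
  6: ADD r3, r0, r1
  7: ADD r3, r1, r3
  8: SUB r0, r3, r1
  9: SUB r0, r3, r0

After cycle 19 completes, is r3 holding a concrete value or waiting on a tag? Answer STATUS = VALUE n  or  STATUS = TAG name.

c1: issue MUL r3<-Mul1 | r0:2,r1:2,r2:2,r3:Mul1
c2: issue MUL r0<-Mul2 | r0:Mul2,r1:2,r2:2,r3:Mul1
c3: issue SUB r1<-Add1 | r0:Mul2,r1:Add1,r2:2,r3:Mul1
c4: stall | r0:Mul2,r1:Add1,r2:2,r3:Mul1
c5: CDB Mul1=4; issue MUL r1<-Mul1 | r0:Mul2,r1:Mul1,r2:2,r3:4
c6: CDB Mul2=4; issue SUB r0<-Add2 | r0:Add2,r1:Mul1,r2:2,r3:4
c7: issue ADD r1<-Add3 | r0:Add2,r1:Add3,r2:2,r3:4
c8: CDB Add1=2; issue ADD r3<-Add1 | r0:Add2,r1:Add3,r2:2,r3:Add1
c9: CDB Add3=6; issue ADD r3<-Add3 | r0:Add2,r1:6,r2:2,r3:Add3
c10: CDB Mul1=16; stall | r0:Add2,r1:6,r2:2,r3:Add3
c11: stall | r0:Add2,r1:6,r2:2,r3:Add3
c12: CDB Add2=-14; issue SUB r0<-Add2 | r0:Add2,r1:6,r2:2,r3:Add3
c13: stall | r0:Add2,r1:6,r2:2,r3:Add3
c14: CDB Add1=-8; issue SUB r0<-Add1 | r0:Add1,r1:6,r2:2,r3:Add3
c15: - | r0:Add1,r1:6,r2:2,r3:Add3
c16: CDB Add3=-2 | r0:Add1,r1:6,r2:2,r3:-2
c17: - | r0:Add1,r1:6,r2:2,r3:-2
c18: CDB Add2=-8 | r0:Add1,r1:6,r2:2,r3:-2
c19: - | r0:Add1,r1:6,r2:2,r3:-2

STATUS = VALUE -2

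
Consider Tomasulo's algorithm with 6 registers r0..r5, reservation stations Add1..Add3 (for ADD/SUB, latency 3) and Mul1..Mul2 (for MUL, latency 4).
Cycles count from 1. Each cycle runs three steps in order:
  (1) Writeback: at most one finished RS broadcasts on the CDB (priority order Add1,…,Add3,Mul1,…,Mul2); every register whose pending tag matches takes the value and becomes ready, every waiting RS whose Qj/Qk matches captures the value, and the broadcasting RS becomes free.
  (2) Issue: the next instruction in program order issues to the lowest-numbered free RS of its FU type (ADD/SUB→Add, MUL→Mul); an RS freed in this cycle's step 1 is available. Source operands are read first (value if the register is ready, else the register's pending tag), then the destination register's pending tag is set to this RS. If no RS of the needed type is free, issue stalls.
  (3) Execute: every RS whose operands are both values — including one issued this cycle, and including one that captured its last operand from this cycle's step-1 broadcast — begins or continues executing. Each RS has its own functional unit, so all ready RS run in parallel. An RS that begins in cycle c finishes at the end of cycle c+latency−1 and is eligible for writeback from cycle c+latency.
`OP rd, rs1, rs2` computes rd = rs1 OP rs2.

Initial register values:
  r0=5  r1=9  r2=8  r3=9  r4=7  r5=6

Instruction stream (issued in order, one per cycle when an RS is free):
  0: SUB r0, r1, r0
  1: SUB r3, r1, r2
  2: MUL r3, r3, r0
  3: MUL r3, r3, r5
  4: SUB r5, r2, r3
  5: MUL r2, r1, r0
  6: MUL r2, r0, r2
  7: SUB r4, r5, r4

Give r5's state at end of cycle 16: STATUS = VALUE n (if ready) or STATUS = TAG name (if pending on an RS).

STATUS = TAG Add1

c1: issue SUB r0<-Add1 | r0:Add1,r1:9,r2:8,r3:9,r4:7,r5:6
c2: issue SUB r3<-Add2 | r0:Add1,r1:9,r2:8,r3:Add2,r4:7,r5:6
c3: issue MUL r3<-Mul1 | r0:Add1,r1:9,r2:8,r3:Mul1,r4:7,r5:6
c4: CDB Add1=4; issue MUL r3<-Mul2 | r0:4,r1:9,r2:8,r3:Mul2,r4:7,r5:6
c5: CDB Add2=1; issue SUB r5<-Add1 | r0:4,r1:9,r2:8,r3:Mul2,r4:7,r5:Add1
c6: stall | r0:4,r1:9,r2:8,r3:Mul2,r4:7,r5:Add1
c7: stall | r0:4,r1:9,r2:8,r3:Mul2,r4:7,r5:Add1
c8: stall | r0:4,r1:9,r2:8,r3:Mul2,r4:7,r5:Add1
c9: CDB Mul1=4; issue MUL r2<-Mul1 | r0:4,r1:9,r2:Mul1,r3:Mul2,r4:7,r5:Add1
c10: stall | r0:4,r1:9,r2:Mul1,r3:Mul2,r4:7,r5:Add1
c11: stall | r0:4,r1:9,r2:Mul1,r3:Mul2,r4:7,r5:Add1
c12: stall | r0:4,r1:9,r2:Mul1,r3:Mul2,r4:7,r5:Add1
c13: CDB Mul1=36; issue MUL r2<-Mul1 | r0:4,r1:9,r2:Mul1,r3:Mul2,r4:7,r5:Add1
c14: CDB Mul2=24; issue SUB r4<-Add2 | r0:4,r1:9,r2:Mul1,r3:24,r4:Add2,r5:Add1
c15: - | r0:4,r1:9,r2:Mul1,r3:24,r4:Add2,r5:Add1
c16: - | r0:4,r1:9,r2:Mul1,r3:24,r4:Add2,r5:Add1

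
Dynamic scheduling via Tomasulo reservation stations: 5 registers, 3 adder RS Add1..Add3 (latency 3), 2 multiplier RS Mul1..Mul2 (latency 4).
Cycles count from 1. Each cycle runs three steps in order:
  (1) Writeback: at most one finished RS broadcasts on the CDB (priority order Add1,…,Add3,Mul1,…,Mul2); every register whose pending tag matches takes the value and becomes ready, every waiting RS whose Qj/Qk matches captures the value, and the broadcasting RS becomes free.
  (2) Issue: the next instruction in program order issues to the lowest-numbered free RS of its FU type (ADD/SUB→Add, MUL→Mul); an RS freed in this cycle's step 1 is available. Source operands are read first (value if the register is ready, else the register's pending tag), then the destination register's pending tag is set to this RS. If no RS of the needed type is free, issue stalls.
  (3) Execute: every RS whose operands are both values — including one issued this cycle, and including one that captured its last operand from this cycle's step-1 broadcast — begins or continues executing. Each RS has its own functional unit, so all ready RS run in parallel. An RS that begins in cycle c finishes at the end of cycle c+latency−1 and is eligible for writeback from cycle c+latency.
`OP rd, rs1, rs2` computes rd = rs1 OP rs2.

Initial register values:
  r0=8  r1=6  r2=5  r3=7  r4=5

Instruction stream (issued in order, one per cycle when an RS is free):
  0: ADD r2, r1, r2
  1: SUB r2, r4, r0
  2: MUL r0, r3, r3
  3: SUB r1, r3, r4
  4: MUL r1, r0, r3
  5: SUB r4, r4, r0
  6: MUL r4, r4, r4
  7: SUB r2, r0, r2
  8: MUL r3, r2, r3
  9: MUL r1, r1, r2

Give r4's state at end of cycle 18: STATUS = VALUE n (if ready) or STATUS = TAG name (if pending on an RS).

STATUS = VALUE 1936

cycle 1: issue ADD r2<-Add1 // r0:8,r1:6,r2:Add1,r3:7,r4:5
cycle 2: issue SUB r2<-Add2 // r0:8,r1:6,r2:Add2,r3:7,r4:5
cycle 3: issue MUL r0<-Mul1 // r0:Mul1,r1:6,r2:Add2,r3:7,r4:5
cycle 4: CDB Add1=11; issue SUB r1<-Add1 // r0:Mul1,r1:Add1,r2:Add2,r3:7,r4:5
cycle 5: CDB Add2=-3; issue MUL r1<-Mul2 // r0:Mul1,r1:Mul2,r2:-3,r3:7,r4:5
cycle 6: issue SUB r4<-Add2 // r0:Mul1,r1:Mul2,r2:-3,r3:7,r4:Add2
cycle 7: CDB Add1=2; stall // r0:Mul1,r1:Mul2,r2:-3,r3:7,r4:Add2
cycle 8: CDB Mul1=49; issue MUL r4<-Mul1 // r0:49,r1:Mul2,r2:-3,r3:7,r4:Mul1
cycle 9: issue SUB r2<-Add1 // r0:49,r1:Mul2,r2:Add1,r3:7,r4:Mul1
cycle 10: stall // r0:49,r1:Mul2,r2:Add1,r3:7,r4:Mul1
cycle 11: CDB Add2=-44; stall // r0:49,r1:Mul2,r2:Add1,r3:7,r4:Mul1
cycle 12: CDB Add1=52; stall // r0:49,r1:Mul2,r2:52,r3:7,r4:Mul1
cycle 13: CDB Mul2=343; issue MUL r3<-Mul2 // r0:49,r1:343,r2:52,r3:Mul2,r4:Mul1
cycle 14: stall // r0:49,r1:343,r2:52,r3:Mul2,r4:Mul1
cycle 15: CDB Mul1=1936; issue MUL r1<-Mul1 // r0:49,r1:Mul1,r2:52,r3:Mul2,r4:1936
cycle 16: - // r0:49,r1:Mul1,r2:52,r3:Mul2,r4:1936
cycle 17: CDB Mul2=364 // r0:49,r1:Mul1,r2:52,r3:364,r4:1936
cycle 18: - // r0:49,r1:Mul1,r2:52,r3:364,r4:1936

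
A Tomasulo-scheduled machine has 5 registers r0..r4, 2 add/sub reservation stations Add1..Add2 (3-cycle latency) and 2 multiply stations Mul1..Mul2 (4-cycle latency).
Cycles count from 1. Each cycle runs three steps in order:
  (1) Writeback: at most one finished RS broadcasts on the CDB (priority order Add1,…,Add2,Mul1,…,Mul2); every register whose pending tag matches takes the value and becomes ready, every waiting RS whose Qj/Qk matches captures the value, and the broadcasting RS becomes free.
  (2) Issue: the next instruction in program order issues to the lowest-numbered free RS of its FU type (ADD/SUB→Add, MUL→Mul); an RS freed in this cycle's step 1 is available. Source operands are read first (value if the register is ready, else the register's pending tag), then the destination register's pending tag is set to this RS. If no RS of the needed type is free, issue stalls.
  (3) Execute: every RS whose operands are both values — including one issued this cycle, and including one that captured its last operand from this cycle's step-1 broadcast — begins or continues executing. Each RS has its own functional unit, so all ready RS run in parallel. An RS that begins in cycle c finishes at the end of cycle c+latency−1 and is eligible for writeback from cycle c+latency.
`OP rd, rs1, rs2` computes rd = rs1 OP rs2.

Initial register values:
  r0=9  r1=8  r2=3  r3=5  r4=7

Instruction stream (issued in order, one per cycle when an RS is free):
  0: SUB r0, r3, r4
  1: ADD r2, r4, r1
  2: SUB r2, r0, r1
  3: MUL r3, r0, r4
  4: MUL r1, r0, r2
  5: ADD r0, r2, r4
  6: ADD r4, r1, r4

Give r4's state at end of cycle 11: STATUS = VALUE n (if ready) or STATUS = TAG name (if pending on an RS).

STATUS = TAG Add2

  c1: issue SUB r0<-Add1  regs: r0:Add1,r1:8,r2:3,r3:5,r4:7
  c2: issue ADD r2<-Add2  regs: r0:Add1,r1:8,r2:Add2,r3:5,r4:7
  c3: stall  regs: r0:Add1,r1:8,r2:Add2,r3:5,r4:7
  c4: CDB Add1=-2; issue SUB r2<-Add1  regs: r0:-2,r1:8,r2:Add1,r3:5,r4:7
  c5: CDB Add2=15; issue MUL r3<-Mul1  regs: r0:-2,r1:8,r2:Add1,r3:Mul1,r4:7
  c6: issue MUL r1<-Mul2  regs: r0:-2,r1:Mul2,r2:Add1,r3:Mul1,r4:7
  c7: CDB Add1=-10; issue ADD r0<-Add1  regs: r0:Add1,r1:Mul2,r2:-10,r3:Mul1,r4:7
  c8: issue ADD r4<-Add2  regs: r0:Add1,r1:Mul2,r2:-10,r3:Mul1,r4:Add2
  c9: CDB Mul1=-14  regs: r0:Add1,r1:Mul2,r2:-10,r3:-14,r4:Add2
  c10: CDB Add1=-3  regs: r0:-3,r1:Mul2,r2:-10,r3:-14,r4:Add2
  c11: CDB Mul2=20  regs: r0:-3,r1:20,r2:-10,r3:-14,r4:Add2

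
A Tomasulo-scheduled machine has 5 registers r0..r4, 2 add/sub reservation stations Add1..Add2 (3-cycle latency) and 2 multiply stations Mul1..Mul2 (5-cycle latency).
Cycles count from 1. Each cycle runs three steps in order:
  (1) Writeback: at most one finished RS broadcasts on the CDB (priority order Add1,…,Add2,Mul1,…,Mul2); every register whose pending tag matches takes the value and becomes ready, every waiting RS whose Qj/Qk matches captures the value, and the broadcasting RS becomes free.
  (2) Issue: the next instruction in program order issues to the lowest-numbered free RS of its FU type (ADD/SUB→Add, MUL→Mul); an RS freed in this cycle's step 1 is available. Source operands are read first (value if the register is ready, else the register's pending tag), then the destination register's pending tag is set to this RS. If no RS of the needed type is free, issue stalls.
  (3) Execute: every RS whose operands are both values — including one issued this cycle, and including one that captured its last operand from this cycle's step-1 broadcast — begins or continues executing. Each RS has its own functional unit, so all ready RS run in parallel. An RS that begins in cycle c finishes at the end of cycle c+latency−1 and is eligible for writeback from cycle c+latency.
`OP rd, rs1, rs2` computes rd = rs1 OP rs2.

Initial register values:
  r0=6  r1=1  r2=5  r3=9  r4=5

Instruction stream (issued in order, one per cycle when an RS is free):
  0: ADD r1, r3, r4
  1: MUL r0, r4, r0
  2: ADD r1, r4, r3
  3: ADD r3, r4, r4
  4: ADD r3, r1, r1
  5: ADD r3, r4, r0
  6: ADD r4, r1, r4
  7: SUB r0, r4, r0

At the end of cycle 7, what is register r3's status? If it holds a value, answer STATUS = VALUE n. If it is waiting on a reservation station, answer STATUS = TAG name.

cycle 1: issue ADD r1<-Add1 // r0:6,r1:Add1,r2:5,r3:9,r4:5
cycle 2: issue MUL r0<-Mul1 // r0:Mul1,r1:Add1,r2:5,r3:9,r4:5
cycle 3: issue ADD r1<-Add2 // r0:Mul1,r1:Add2,r2:5,r3:9,r4:5
cycle 4: CDB Add1=14; issue ADD r3<-Add1 // r0:Mul1,r1:Add2,r2:5,r3:Add1,r4:5
cycle 5: stall // r0:Mul1,r1:Add2,r2:5,r3:Add1,r4:5
cycle 6: CDB Add2=14; issue ADD r3<-Add2 // r0:Mul1,r1:14,r2:5,r3:Add2,r4:5
cycle 7: CDB Add1=10; issue ADD r3<-Add1 // r0:Mul1,r1:14,r2:5,r3:Add1,r4:5

STATUS = TAG Add1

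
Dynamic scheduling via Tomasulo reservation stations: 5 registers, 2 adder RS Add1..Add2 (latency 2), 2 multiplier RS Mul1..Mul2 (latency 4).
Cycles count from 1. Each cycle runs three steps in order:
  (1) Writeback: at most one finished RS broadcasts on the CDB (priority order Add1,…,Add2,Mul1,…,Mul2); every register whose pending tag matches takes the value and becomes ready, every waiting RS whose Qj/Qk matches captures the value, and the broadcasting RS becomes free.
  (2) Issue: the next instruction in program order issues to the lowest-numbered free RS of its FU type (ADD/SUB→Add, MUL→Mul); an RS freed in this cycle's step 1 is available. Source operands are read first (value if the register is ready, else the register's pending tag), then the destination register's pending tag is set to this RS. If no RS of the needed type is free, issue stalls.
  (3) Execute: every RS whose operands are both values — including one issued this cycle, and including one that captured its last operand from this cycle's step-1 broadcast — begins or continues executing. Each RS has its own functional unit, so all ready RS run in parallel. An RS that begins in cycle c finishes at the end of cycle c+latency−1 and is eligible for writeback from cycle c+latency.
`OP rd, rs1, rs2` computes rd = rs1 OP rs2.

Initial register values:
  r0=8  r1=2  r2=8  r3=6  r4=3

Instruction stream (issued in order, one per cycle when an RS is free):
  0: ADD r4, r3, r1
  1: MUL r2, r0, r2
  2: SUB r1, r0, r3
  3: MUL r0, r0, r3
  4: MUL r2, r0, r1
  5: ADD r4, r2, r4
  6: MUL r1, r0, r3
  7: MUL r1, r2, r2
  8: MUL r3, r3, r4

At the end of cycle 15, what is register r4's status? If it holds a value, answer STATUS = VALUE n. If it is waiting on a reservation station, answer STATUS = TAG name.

STATUS = VALUE 104

  c1: issue ADD r4<-Add1  regs: r0:8,r1:2,r2:8,r3:6,r4:Add1
  c2: issue MUL r2<-Mul1  regs: r0:8,r1:2,r2:Mul1,r3:6,r4:Add1
  c3: CDB Add1=8; issue SUB r1<-Add1  regs: r0:8,r1:Add1,r2:Mul1,r3:6,r4:8
  c4: issue MUL r0<-Mul2  regs: r0:Mul2,r1:Add1,r2:Mul1,r3:6,r4:8
  c5: CDB Add1=2; stall  regs: r0:Mul2,r1:2,r2:Mul1,r3:6,r4:8
  c6: CDB Mul1=64; issue MUL r2<-Mul1  regs: r0:Mul2,r1:2,r2:Mul1,r3:6,r4:8
  c7: issue ADD r4<-Add1  regs: r0:Mul2,r1:2,r2:Mul1,r3:6,r4:Add1
  c8: CDB Mul2=48; issue MUL r1<-Mul2  regs: r0:48,r1:Mul2,r2:Mul1,r3:6,r4:Add1
  c9: stall  regs: r0:48,r1:Mul2,r2:Mul1,r3:6,r4:Add1
  c10: stall  regs: r0:48,r1:Mul2,r2:Mul1,r3:6,r4:Add1
  c11: stall  regs: r0:48,r1:Mul2,r2:Mul1,r3:6,r4:Add1
  c12: CDB Mul1=96; issue MUL r1<-Mul1  regs: r0:48,r1:Mul1,r2:96,r3:6,r4:Add1
  c13: CDB Mul2=288; issue MUL r3<-Mul2  regs: r0:48,r1:Mul1,r2:96,r3:Mul2,r4:Add1
  c14: CDB Add1=104  regs: r0:48,r1:Mul1,r2:96,r3:Mul2,r4:104
  c15: -  regs: r0:48,r1:Mul1,r2:96,r3:Mul2,r4:104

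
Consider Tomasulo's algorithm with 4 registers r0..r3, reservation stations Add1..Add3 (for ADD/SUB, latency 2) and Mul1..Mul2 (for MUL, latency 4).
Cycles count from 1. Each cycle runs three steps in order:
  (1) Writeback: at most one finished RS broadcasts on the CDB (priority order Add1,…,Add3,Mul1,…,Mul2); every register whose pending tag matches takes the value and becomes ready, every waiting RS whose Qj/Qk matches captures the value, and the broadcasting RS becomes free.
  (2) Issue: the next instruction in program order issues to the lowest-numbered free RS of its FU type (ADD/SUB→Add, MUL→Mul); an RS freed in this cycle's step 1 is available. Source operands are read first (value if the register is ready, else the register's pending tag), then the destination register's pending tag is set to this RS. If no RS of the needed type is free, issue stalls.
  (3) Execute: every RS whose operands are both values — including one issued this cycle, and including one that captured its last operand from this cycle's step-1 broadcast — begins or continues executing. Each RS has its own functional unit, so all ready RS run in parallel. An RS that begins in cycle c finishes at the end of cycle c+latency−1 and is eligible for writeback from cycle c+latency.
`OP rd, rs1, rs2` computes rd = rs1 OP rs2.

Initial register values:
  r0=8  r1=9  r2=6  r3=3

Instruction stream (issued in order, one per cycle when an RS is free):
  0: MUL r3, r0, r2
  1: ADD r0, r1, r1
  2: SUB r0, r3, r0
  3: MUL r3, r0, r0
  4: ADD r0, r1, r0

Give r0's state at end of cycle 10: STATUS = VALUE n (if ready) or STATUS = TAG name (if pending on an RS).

STATUS = VALUE 39

c1: issue MUL r3<-Mul1 | r0:8,r1:9,r2:6,r3:Mul1
c2: issue ADD r0<-Add1 | r0:Add1,r1:9,r2:6,r3:Mul1
c3: issue SUB r0<-Add2 | r0:Add2,r1:9,r2:6,r3:Mul1
c4: CDB Add1=18; issue MUL r3<-Mul2 | r0:Add2,r1:9,r2:6,r3:Mul2
c5: CDB Mul1=48; issue ADD r0<-Add1 | r0:Add1,r1:9,r2:6,r3:Mul2
c6: - | r0:Add1,r1:9,r2:6,r3:Mul2
c7: CDB Add2=30 | r0:Add1,r1:9,r2:6,r3:Mul2
c8: - | r0:Add1,r1:9,r2:6,r3:Mul2
c9: CDB Add1=39 | r0:39,r1:9,r2:6,r3:Mul2
c10: - | r0:39,r1:9,r2:6,r3:Mul2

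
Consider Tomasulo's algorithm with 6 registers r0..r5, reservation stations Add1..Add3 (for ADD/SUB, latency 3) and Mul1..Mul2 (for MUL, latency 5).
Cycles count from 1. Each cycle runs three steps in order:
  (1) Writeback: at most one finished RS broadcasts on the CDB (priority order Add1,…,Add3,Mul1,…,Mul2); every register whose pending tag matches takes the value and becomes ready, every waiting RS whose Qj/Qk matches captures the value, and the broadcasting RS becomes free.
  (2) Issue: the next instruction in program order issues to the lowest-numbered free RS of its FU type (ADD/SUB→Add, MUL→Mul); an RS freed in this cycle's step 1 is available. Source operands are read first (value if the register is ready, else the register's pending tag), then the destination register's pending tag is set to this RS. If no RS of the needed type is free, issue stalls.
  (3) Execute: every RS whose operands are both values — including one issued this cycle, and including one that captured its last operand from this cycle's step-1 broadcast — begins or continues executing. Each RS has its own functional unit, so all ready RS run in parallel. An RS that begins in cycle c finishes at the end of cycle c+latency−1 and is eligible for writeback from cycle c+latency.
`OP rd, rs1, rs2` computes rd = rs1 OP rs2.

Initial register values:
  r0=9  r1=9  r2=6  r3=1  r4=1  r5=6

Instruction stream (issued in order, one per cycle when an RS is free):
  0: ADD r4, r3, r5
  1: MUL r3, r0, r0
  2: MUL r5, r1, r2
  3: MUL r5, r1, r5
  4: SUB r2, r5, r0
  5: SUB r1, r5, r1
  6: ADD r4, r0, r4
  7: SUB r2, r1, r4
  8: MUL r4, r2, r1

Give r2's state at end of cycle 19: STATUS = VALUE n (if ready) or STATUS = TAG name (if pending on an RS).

c1: issue ADD r4<-Add1 | r0:9,r1:9,r2:6,r3:1,r4:Add1,r5:6
c2: issue MUL r3<-Mul1 | r0:9,r1:9,r2:6,r3:Mul1,r4:Add1,r5:6
c3: issue MUL r5<-Mul2 | r0:9,r1:9,r2:6,r3:Mul1,r4:Add1,r5:Mul2
c4: CDB Add1=7; stall | r0:9,r1:9,r2:6,r3:Mul1,r4:7,r5:Mul2
c5: stall | r0:9,r1:9,r2:6,r3:Mul1,r4:7,r5:Mul2
c6: stall | r0:9,r1:9,r2:6,r3:Mul1,r4:7,r5:Mul2
c7: CDB Mul1=81; issue MUL r5<-Mul1 | r0:9,r1:9,r2:6,r3:81,r4:7,r5:Mul1
c8: CDB Mul2=54; issue SUB r2<-Add1 | r0:9,r1:9,r2:Add1,r3:81,r4:7,r5:Mul1
c9: issue SUB r1<-Add2 | r0:9,r1:Add2,r2:Add1,r3:81,r4:7,r5:Mul1
c10: issue ADD r4<-Add3 | r0:9,r1:Add2,r2:Add1,r3:81,r4:Add3,r5:Mul1
c11: stall | r0:9,r1:Add2,r2:Add1,r3:81,r4:Add3,r5:Mul1
c12: stall | r0:9,r1:Add2,r2:Add1,r3:81,r4:Add3,r5:Mul1
c13: CDB Add3=16; issue SUB r2<-Add3 | r0:9,r1:Add2,r2:Add3,r3:81,r4:16,r5:Mul1
c14: CDB Mul1=486; issue MUL r4<-Mul1 | r0:9,r1:Add2,r2:Add3,r3:81,r4:Mul1,r5:486
c15: - | r0:9,r1:Add2,r2:Add3,r3:81,r4:Mul1,r5:486
c16: - | r0:9,r1:Add2,r2:Add3,r3:81,r4:Mul1,r5:486
c17: CDB Add1=477 | r0:9,r1:Add2,r2:Add3,r3:81,r4:Mul1,r5:486
c18: CDB Add2=477 | r0:9,r1:477,r2:Add3,r3:81,r4:Mul1,r5:486
c19: - | r0:9,r1:477,r2:Add3,r3:81,r4:Mul1,r5:486

STATUS = TAG Add3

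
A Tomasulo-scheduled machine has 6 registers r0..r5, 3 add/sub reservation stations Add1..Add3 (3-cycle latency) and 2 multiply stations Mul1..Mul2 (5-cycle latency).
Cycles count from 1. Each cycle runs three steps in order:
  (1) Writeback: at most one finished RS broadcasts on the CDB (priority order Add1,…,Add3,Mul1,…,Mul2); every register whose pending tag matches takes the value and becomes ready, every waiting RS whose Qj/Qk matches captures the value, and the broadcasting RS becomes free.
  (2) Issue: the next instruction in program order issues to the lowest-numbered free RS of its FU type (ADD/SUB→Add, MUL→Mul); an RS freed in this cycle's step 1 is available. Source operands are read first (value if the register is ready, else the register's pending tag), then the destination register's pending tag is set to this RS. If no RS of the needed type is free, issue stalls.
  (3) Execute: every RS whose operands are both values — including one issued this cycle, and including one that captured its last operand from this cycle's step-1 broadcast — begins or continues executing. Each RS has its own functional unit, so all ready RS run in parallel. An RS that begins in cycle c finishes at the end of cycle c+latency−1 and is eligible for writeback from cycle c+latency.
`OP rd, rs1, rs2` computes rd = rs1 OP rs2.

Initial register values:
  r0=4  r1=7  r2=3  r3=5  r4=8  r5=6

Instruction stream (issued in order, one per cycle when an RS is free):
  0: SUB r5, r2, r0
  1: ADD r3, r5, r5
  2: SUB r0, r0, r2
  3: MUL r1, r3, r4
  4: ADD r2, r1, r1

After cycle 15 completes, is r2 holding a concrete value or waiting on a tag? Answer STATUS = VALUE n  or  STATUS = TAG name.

STATUS = VALUE -32

  c1: issue SUB r5<-Add1  regs: r0:4,r1:7,r2:3,r3:5,r4:8,r5:Add1
  c2: issue ADD r3<-Add2  regs: r0:4,r1:7,r2:3,r3:Add2,r4:8,r5:Add1
  c3: issue SUB r0<-Add3  regs: r0:Add3,r1:7,r2:3,r3:Add2,r4:8,r5:Add1
  c4: CDB Add1=-1; issue MUL r1<-Mul1  regs: r0:Add3,r1:Mul1,r2:3,r3:Add2,r4:8,r5:-1
  c5: issue ADD r2<-Add1  regs: r0:Add3,r1:Mul1,r2:Add1,r3:Add2,r4:8,r5:-1
  c6: CDB Add3=1  regs: r0:1,r1:Mul1,r2:Add1,r3:Add2,r4:8,r5:-1
  c7: CDB Add2=-2  regs: r0:1,r1:Mul1,r2:Add1,r3:-2,r4:8,r5:-1
  c8: -  regs: r0:1,r1:Mul1,r2:Add1,r3:-2,r4:8,r5:-1
  c9: -  regs: r0:1,r1:Mul1,r2:Add1,r3:-2,r4:8,r5:-1
  c10: -  regs: r0:1,r1:Mul1,r2:Add1,r3:-2,r4:8,r5:-1
  c11: -  regs: r0:1,r1:Mul1,r2:Add1,r3:-2,r4:8,r5:-1
  c12: CDB Mul1=-16  regs: r0:1,r1:-16,r2:Add1,r3:-2,r4:8,r5:-1
  c13: -  regs: r0:1,r1:-16,r2:Add1,r3:-2,r4:8,r5:-1
  c14: -  regs: r0:1,r1:-16,r2:Add1,r3:-2,r4:8,r5:-1
  c15: CDB Add1=-32  regs: r0:1,r1:-16,r2:-32,r3:-2,r4:8,r5:-1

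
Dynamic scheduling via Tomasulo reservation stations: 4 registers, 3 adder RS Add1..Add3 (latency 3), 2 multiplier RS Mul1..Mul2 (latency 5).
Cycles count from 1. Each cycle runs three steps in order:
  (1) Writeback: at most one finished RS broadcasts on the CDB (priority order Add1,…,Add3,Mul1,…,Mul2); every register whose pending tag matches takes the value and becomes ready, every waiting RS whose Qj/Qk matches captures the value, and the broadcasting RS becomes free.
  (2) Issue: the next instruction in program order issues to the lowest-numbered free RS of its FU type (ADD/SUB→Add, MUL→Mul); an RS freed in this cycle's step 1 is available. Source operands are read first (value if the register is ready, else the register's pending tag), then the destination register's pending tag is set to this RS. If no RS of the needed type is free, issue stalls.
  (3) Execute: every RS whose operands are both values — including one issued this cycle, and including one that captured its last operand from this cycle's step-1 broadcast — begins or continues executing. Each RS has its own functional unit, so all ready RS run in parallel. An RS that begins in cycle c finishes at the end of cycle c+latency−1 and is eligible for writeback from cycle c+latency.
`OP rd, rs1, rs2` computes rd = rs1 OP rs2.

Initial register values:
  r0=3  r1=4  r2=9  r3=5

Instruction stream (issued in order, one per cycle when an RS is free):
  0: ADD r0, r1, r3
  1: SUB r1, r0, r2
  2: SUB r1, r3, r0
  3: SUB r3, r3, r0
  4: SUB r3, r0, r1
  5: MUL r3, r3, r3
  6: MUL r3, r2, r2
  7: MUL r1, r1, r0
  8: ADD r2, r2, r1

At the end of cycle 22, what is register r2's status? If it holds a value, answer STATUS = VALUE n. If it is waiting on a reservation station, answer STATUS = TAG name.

STATUS = VALUE -27

c1: issue ADD r0<-Add1 | r0:Add1,r1:4,r2:9,r3:5
c2: issue SUB r1<-Add2 | r0:Add1,r1:Add2,r2:9,r3:5
c3: issue SUB r1<-Add3 | r0:Add1,r1:Add3,r2:9,r3:5
c4: CDB Add1=9; issue SUB r3<-Add1 | r0:9,r1:Add3,r2:9,r3:Add1
c5: stall | r0:9,r1:Add3,r2:9,r3:Add1
c6: stall | r0:9,r1:Add3,r2:9,r3:Add1
c7: CDB Add1=-4; issue SUB r3<-Add1 | r0:9,r1:Add3,r2:9,r3:Add1
c8: CDB Add2=0; issue MUL r3<-Mul1 | r0:9,r1:Add3,r2:9,r3:Mul1
c9: CDB Add3=-4; issue MUL r3<-Mul2 | r0:9,r1:-4,r2:9,r3:Mul2
c10: stall | r0:9,r1:-4,r2:9,r3:Mul2
c11: stall | r0:9,r1:-4,r2:9,r3:Mul2
c12: CDB Add1=13; stall | r0:9,r1:-4,r2:9,r3:Mul2
c13: stall | r0:9,r1:-4,r2:9,r3:Mul2
c14: CDB Mul2=81; issue MUL r1<-Mul2 | r0:9,r1:Mul2,r2:9,r3:81
c15: issue ADD r2<-Add1 | r0:9,r1:Mul2,r2:Add1,r3:81
c16: - | r0:9,r1:Mul2,r2:Add1,r3:81
c17: CDB Mul1=169 | r0:9,r1:Mul2,r2:Add1,r3:81
c18: - | r0:9,r1:Mul2,r2:Add1,r3:81
c19: CDB Mul2=-36 | r0:9,r1:-36,r2:Add1,r3:81
c20: - | r0:9,r1:-36,r2:Add1,r3:81
c21: - | r0:9,r1:-36,r2:Add1,r3:81
c22: CDB Add1=-27 | r0:9,r1:-36,r2:-27,r3:81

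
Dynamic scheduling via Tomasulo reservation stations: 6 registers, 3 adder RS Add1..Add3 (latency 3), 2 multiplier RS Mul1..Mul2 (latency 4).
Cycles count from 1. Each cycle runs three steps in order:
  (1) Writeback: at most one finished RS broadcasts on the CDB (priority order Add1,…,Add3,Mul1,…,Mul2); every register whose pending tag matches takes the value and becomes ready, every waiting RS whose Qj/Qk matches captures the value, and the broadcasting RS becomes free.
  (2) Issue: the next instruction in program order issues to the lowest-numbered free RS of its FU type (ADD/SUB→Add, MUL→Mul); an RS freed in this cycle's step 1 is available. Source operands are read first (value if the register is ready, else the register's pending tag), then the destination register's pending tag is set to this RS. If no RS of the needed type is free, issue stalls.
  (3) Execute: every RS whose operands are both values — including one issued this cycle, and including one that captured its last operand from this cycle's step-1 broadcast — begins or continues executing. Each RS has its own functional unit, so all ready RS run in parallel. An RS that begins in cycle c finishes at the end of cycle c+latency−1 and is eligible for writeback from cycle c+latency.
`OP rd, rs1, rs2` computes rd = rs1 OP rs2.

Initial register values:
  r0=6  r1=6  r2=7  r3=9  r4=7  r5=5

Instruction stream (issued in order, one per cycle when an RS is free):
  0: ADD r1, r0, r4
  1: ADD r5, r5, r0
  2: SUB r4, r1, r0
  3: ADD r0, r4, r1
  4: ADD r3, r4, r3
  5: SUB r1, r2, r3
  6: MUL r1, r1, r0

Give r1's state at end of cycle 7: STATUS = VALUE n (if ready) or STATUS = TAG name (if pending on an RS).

cycle 1: issue ADD r1<-Add1 // r0:6,r1:Add1,r2:7,r3:9,r4:7,r5:5
cycle 2: issue ADD r5<-Add2 // r0:6,r1:Add1,r2:7,r3:9,r4:7,r5:Add2
cycle 3: issue SUB r4<-Add3 // r0:6,r1:Add1,r2:7,r3:9,r4:Add3,r5:Add2
cycle 4: CDB Add1=13; issue ADD r0<-Add1 // r0:Add1,r1:13,r2:7,r3:9,r4:Add3,r5:Add2
cycle 5: CDB Add2=11; issue ADD r3<-Add2 // r0:Add1,r1:13,r2:7,r3:Add2,r4:Add3,r5:11
cycle 6: stall // r0:Add1,r1:13,r2:7,r3:Add2,r4:Add3,r5:11
cycle 7: CDB Add3=7; issue SUB r1<-Add3 // r0:Add1,r1:Add3,r2:7,r3:Add2,r4:7,r5:11

STATUS = TAG Add3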